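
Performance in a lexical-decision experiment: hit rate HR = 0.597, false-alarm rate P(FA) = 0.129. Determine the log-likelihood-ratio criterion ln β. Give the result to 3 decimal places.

z(H) = z(0.597) = 0.2456
z(FA) = z(0.129) = -1.1311
ln β = −½·[z(H)² − z(FA)²] = −0.5 × (0.0603 − 1.2794) = 0.60955

ln β = 0.610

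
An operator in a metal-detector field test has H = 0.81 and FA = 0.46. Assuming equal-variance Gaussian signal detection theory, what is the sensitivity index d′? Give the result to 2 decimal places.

Φ⁻¹(H) = Φ⁻¹(0.81) = 0.878
Φ⁻¹(FA) = Φ⁻¹(0.46) = -0.100
d' = z(H) − z(FA) = 0.878 − (-0.100) = 0.978

d′ = 0.98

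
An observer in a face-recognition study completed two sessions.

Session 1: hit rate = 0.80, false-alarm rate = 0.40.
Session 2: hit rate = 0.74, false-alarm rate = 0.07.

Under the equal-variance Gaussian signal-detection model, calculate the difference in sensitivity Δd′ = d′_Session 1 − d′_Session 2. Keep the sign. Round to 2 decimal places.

Session 1: z(0.80) = 0.842, z(0.40) = -0.253, d' = 1.095
Session 2: z(0.74) = 0.643, z(0.07) = -1.476, d' = 2.119
Δd' = d'_Session 1 − d'_Session 2 = 1.095 − 2.119 = -1.024
Session 2 has the higher sensitivity.

Δd′ = -1.02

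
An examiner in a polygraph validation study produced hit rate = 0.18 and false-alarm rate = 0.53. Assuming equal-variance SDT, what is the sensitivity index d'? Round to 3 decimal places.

d' = -0.991

z(H) = z(0.18) = -0.9154
z(FA) = z(0.53) = 0.0753
d' = z(H) − z(FA) = -0.9154 − 0.0753 = -0.9907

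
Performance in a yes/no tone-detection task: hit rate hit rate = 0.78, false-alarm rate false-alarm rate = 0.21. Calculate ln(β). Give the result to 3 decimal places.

ln β = 0.027

z(0.78) = 0.7722, z(0.21) = -0.8064
ln β = −½·[z(H)² − z(FA)²] = −0.5 × (0.5963 − 0.6503) = 0.0270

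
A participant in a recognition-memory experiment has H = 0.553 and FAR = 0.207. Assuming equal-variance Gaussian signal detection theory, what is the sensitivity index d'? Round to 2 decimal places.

d' = 0.95

Φ⁻¹(H) = 0.1332
Φ⁻¹(FA) = -0.8169
d' = z(H) − z(FA) = 0.1332 − (-0.8169) = 0.9501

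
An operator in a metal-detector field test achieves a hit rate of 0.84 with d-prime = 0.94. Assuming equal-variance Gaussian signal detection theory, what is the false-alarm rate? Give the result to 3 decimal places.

false-alarm rate = 0.522

z(hit rate) = z(0.84) = 0.9945
z(FA) = z(H) − d' = 0.9945 − 0.94 = 0.0545
false-alarm rate = Φ(0.0545) = 0.5217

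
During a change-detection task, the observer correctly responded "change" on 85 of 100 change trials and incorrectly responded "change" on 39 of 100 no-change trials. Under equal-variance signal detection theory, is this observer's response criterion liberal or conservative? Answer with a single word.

liberal

z(H) = 1.036, z(FA) = -0.279
c = −½·(z(H) + z(FA)) = -0.3785
c < 0 → liberal criterion (biased toward responding “yes”).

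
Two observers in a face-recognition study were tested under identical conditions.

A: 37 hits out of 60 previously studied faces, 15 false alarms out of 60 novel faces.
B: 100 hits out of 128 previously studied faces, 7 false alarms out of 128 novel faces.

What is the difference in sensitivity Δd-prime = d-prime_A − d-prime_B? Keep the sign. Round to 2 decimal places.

Δd-prime = -1.41

A: z(0.6167) = 0.297, z(0.2500) = -0.674, d' = 0.971
B: z(0.7812) = 0.776, z(0.0547) = -1.601, d' = 2.377
Δd' = d'_A − d'_B = 0.971 − 2.377 = -1.406
B has the higher sensitivity.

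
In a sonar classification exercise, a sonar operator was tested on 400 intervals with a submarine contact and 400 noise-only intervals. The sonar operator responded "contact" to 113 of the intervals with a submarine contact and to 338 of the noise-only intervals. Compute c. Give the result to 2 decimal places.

c = -0.22

H = 113/400 = 0.2825
FA = 338/400 = 0.8450
z(0.2825) = -0.575, z(0.8450) = 1.015
c = −½·[z(H) + z(FA)] = −0.5 × (-0.575 + 1.015) = -0.220
c < 0: the sonar operator has a liberal response bias.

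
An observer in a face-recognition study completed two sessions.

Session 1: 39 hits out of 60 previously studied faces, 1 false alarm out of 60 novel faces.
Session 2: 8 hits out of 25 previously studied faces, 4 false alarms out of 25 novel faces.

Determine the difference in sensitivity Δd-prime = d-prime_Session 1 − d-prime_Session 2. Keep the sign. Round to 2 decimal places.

Session 1: z(0.6500) = 0.385, z(0.0167) = -2.127, d' = 2.512
Session 2: z(0.3200) = -0.468, z(0.1600) = -0.994, d' = 0.526
Δd' = d'_Session 1 − d'_Session 2 = 2.512 − 0.526 = 1.986
Session 1 has the higher sensitivity.

Δd-prime = 1.99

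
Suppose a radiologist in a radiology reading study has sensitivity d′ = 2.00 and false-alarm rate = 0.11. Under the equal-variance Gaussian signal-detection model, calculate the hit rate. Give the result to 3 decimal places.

hit rate = 0.780

z(false-alarm rate) = z(0.11) = -1.2265
z(H) = z(FA) + d' = -1.2265 + 2.00 = 0.7735
hit rate = Φ(0.7735) = 0.7804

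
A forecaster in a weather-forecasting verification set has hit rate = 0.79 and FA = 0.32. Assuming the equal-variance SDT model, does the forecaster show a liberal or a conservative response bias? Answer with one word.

z(H) = 0.806, z(FA) = -0.468
c = −½·(z(H) + z(FA)) = -0.169
c < 0 → liberal criterion (biased toward responding “yes”).

liberal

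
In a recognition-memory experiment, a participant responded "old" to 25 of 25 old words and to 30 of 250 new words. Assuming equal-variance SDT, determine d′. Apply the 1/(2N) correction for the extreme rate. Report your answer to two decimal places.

d′ = 3.23

The hit rate is 25/25 = 1, so apply the 1/(2N) correction: H → 1 − 1/(2·25) = 0.98000.
z(H) = z(0.98000) = 2.054
z(FA) = z(0.12000) = -1.175
d' = 2.054 − (-1.175) = 3.229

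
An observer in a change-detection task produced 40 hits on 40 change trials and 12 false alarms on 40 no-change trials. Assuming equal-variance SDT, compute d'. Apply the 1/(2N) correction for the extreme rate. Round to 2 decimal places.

d' = 2.77

The hit rate is 40/40 = 1, so apply the 1/(2N) correction: H → 1 − 1/(2·40) = 0.98750.
z(H) = z(0.98750) = 2.241
z(FA) = z(0.30000) = -0.524
d' = 2.241 − (-0.524) = 2.765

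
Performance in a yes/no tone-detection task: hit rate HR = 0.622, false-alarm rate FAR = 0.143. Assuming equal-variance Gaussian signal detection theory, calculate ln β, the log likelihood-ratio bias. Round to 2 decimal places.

z(H) = 0.311
z(FA) = -1.067
ln β = −½·[z(H)² − z(FA)²] = −0.5 × (0.097 − 1.138) = 0.5205

ln β = 0.52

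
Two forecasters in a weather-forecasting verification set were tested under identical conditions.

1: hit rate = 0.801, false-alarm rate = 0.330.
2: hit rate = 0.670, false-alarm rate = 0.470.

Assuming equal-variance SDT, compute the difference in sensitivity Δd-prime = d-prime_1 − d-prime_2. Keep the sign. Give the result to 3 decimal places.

1: z(0.801) = 0.8452, z(0.330) = -0.4399, d' = 1.2851
2: z(0.670) = 0.4399, z(0.470) = -0.0753, d' = 0.5152
Δd' = d'_1 − d'_2 = 1.2851 − 0.5152 = 0.7699
1 has the higher sensitivity.

Δd-prime = 0.770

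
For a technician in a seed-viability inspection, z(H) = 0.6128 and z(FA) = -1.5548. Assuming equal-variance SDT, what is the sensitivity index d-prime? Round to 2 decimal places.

d-prime = 2.17

d' = z(H) − z(FA) = 0.6128 − (-1.5548) = 2.1676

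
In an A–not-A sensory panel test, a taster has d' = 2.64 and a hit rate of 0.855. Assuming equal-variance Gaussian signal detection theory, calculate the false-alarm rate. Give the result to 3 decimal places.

false-alarm rate = 0.057

z(hit rate) = z(0.855) = 1.0581
z(FA) = z(H) − d' = 1.0581 − 2.64 = -1.5819
false-alarm rate = Φ(-1.5819) = 0.0568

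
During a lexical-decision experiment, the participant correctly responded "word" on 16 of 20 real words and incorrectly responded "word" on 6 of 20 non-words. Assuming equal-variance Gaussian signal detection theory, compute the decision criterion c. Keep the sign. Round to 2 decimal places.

c = -0.16

H = 16/20 = 0.8000
FA = 6/20 = 0.3000
Φ⁻¹(H) = Φ⁻¹(0.8000) = 0.8416
Φ⁻¹(FA) = Φ⁻¹(0.3000) = -0.5244
c = −½·[z(H) + z(FA)] = −0.5 × (0.8416 + (-0.5244)) = -0.1586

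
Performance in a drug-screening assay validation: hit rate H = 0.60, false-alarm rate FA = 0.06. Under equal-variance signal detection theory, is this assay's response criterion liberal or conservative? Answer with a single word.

z(H) = 0.253, z(FA) = -1.555
c = −½·(z(H) + z(FA)) = 0.651
c > 0 → conservative criterion (biased toward responding “no”).

conservative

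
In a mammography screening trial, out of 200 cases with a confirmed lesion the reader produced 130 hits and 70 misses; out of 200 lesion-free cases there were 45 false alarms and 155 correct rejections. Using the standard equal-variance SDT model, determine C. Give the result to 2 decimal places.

H = 130/200 = 0.6500
FA = 45/200 = 0.2250
z(0.6500) = 0.3853, z(0.2250) = -0.7554
c = −½·[z(H) + z(FA)] = −0.5 × (0.3853 + (-0.7554)) = 0.18505

C = 0.19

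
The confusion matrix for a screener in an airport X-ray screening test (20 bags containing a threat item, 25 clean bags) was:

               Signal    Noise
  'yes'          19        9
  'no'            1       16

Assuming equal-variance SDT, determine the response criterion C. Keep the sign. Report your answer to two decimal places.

C = -0.64

H = 19/20 = 0.9500
FA = 9/25 = 0.3600
z(H) = z(0.9500) = 1.6449
z(FA) = z(0.3600) = -0.3585
c = −½·[z(H) + z(FA)] = −0.5 × (1.6449 + (-0.3585)) = -0.6432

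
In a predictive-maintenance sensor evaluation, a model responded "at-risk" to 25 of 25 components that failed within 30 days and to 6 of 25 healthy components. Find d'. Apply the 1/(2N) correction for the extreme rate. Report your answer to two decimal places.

d' = 2.76

The hit rate is 25/25 = 1, so apply the 1/(2N) correction: H → 1 − 1/(2·25) = 0.98000.
z(H) = z(0.98000) = 2.054
z(FA) = z(0.24000) = -0.706
d' = 2.054 − (-0.706) = 2.760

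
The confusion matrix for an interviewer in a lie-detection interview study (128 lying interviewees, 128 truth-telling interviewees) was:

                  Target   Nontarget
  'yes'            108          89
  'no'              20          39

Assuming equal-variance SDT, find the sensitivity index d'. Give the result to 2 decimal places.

H = 108/128 = 0.8438
FA = 89/128 = 0.6953
Φ⁻¹(H) = 1.010
Φ⁻¹(FA) = 0.511
d' = z(H) − z(FA) = 1.010 − 0.511 = 0.499

d' = 0.50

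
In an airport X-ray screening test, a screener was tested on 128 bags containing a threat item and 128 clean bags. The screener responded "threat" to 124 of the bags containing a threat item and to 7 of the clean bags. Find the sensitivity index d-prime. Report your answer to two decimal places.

d-prime = 3.46

H = 124/128 = 0.9688
FA = 7/128 = 0.0547
Φ⁻¹(0.9688) = 1.8634, Φ⁻¹(0.0547) = -1.6009
d' = z(H) − z(FA) = 1.8634 − (-1.6009) = 3.4643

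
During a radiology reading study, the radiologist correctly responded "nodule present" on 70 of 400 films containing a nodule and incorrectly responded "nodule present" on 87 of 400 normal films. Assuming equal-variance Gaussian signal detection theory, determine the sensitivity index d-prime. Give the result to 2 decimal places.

d-prime = -0.15

H = 70/400 = 0.1750
FA = 87/400 = 0.2175
z(H) = -0.935
z(FA) = -0.781
d' = z(H) − z(FA) = -0.935 − (-0.781) = -0.154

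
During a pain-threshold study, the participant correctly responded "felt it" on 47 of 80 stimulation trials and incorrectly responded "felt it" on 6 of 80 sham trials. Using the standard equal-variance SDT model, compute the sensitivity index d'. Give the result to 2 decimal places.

H = 47/80 = 0.5875
FA = 6/80 = 0.0750
z(H) = z(0.5875) = 0.2211
z(FA) = z(0.0750) = -1.4395
d' = z(H) − z(FA) = 0.2211 − (-1.4395) = 1.6606

d' = 1.66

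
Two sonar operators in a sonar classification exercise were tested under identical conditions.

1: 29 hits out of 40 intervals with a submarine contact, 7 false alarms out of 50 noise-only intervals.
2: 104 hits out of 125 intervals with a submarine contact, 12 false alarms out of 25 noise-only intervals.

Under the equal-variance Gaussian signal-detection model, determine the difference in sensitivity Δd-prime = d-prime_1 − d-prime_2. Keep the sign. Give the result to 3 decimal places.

Δd-prime = 0.666

1: z(0.7250) = 0.5978, z(0.1400) = -1.0803, d' = 1.6781
2: z(0.8320) = 0.9621, z(0.4800) = -0.0502, d' = 1.0123
Δd' = d'_1 − d'_2 = 1.6781 − 1.0123 = 0.6658
1 has the higher sensitivity.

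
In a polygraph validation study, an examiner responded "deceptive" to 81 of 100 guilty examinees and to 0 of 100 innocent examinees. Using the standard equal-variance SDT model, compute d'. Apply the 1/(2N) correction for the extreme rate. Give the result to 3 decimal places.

d' = 3.454

The false-alarm rate is 0/100 = 0, so apply the 1/(2N) correction: FA → 1/(2·100) = 0.00500.
z(H) = z(0.81000) = 0.8779
z(FA) = z(0.00500) = -2.5758
d' = 0.8779 − (-2.5758) = 3.4537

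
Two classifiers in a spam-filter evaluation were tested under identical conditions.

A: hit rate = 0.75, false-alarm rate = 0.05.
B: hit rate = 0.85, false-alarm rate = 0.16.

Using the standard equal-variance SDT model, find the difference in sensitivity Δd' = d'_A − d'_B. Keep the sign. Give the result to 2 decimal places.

A: z(0.75) = 0.674, z(0.05) = -1.645, d' = 2.319
B: z(0.85) = 1.036, z(0.16) = -0.994, d' = 2.030
Δd' = d'_A − d'_B = 2.319 − 2.030 = 0.289
A has the higher sensitivity.

Δd' = 0.29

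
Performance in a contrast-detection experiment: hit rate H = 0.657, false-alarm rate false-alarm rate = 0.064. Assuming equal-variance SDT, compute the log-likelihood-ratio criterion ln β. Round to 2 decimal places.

Φ⁻¹(H) = Φ⁻¹(0.657) = 0.404
Φ⁻¹(FA) = Φ⁻¹(0.064) = -1.522
ln β = −½·[z(H)² − z(FA)²] = −0.5 × (0.163 − 2.316) = 1.0765

ln β = 1.08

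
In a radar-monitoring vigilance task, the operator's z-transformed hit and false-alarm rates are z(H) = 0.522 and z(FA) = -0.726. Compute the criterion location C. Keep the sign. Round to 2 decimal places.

c = −½·[z(H) + z(FA)] = −½·(0.522 + (-0.726)) = 0.102

C = 0.10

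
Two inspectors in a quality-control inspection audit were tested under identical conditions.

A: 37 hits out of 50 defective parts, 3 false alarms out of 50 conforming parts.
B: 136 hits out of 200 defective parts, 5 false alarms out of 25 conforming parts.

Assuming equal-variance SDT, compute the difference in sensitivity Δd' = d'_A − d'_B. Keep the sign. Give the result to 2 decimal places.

A: z(0.7400) = 0.643, z(0.0600) = -1.555, d' = 2.198
B: z(0.6800) = 0.468, z(0.2000) = -0.842, d' = 1.310
Δd' = d'_A − d'_B = 2.198 − 1.310 = 0.888
A has the higher sensitivity.

Δd' = 0.89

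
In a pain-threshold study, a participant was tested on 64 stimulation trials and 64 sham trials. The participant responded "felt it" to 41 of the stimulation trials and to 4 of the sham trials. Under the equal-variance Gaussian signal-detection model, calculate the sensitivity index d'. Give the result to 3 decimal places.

H = 41/64 = 0.6406
FA = 4/64 = 0.0625
z(H) = z(0.6406) = 0.3601
z(FA) = z(0.0625) = -1.5341
d' = z(H) − z(FA) = 0.3601 − (-1.5341) = 1.8942

d' = 1.894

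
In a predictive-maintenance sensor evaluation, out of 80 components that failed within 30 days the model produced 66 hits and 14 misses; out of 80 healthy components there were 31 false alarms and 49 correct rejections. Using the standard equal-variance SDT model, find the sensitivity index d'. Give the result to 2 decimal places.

H = 66/80 = 0.8250
FA = 31/80 = 0.3875
z(H) = 0.935
z(FA) = -0.286
d' = z(H) − z(FA) = 0.935 − (-0.286) = 1.221

d' = 1.22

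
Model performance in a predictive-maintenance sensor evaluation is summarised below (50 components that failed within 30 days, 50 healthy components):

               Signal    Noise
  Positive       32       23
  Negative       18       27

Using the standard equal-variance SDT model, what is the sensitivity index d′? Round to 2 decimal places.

H = 32/50 = 0.6400
FA = 23/50 = 0.4600
z(H) = 0.3585
z(FA) = -0.1004
d' = z(H) − z(FA) = 0.3585 − (-0.1004) = 0.4589

d′ = 0.46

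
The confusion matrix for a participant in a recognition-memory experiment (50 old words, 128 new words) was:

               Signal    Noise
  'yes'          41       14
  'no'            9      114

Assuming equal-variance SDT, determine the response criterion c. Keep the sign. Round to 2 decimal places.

H = 41/50 = 0.8200
FA = 14/128 = 0.1094
z(H) = z(0.8200) = 0.915
z(FA) = z(0.1094) = -1.230
c = −½·[z(H) + z(FA)] = −0.5 × (0.915 + (-1.230)) = 0.1575

c = 0.16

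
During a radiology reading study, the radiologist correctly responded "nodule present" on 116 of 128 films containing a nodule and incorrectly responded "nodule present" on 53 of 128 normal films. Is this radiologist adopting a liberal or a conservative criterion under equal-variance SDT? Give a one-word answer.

z(H) = 1.318, z(FA) = -0.217
c = −½·(z(H) + z(FA)) = -0.5505
c < 0 → liberal criterion (biased toward responding “yes”).

liberal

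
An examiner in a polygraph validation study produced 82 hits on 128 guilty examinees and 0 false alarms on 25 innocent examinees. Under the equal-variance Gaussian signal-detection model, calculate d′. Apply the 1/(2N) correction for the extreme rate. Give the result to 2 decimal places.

The false-alarm rate is 0/25 = 0, so apply the 1/(2N) correction: FA → 1/(2·25) = 0.02000.
z(H) = z(0.64062) = 0.360
z(FA) = z(0.02000) = -2.054
d' = 0.360 − (-2.054) = 2.414

d′ = 2.41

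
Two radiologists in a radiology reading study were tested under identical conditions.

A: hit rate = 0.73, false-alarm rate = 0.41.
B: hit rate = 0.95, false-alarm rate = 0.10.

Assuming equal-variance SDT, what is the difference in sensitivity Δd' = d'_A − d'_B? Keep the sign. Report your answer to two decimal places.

A: z(0.73) = 0.613, z(0.41) = -0.228, d' = 0.841
B: z(0.95) = 1.645, z(0.10) = -1.282, d' = 2.927
Δd' = d'_A − d'_B = 0.841 − 2.927 = -2.086
B has the higher sensitivity.

Δd' = -2.09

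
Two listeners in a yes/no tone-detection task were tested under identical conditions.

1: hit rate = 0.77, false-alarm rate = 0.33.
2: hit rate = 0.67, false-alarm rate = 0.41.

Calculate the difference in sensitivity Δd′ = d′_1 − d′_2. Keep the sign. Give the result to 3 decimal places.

1: z(0.77) = 0.7388, z(0.33) = -0.4399, d' = 1.1787
2: z(0.67) = 0.4399, z(0.41) = -0.2275, d' = 0.6674
Δd' = d'_1 − d'_2 = 1.1787 − 0.6674 = 0.5113
1 has the higher sensitivity.

Δd′ = 0.511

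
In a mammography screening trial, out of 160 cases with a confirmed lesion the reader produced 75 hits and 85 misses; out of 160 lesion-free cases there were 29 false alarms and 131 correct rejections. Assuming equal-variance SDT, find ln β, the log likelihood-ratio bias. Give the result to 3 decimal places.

ln β = 0.412

H = 75/160 = 0.4688
FA = 29/160 = 0.1812
Φ⁻¹(0.4688) = -0.0783, Φ⁻¹(0.1812) = -0.9108
ln β = −½·[z(H)² − z(FA)²] = −0.5 × (0.0061 − 0.8296) = 0.41175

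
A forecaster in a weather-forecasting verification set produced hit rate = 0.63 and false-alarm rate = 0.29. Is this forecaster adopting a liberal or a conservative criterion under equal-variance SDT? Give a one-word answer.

z(H) = 0.332, z(FA) = -0.553
c = −½·(z(H) + z(FA)) = 0.1105
c > 0 → conservative criterion (biased toward responding “no”).

conservative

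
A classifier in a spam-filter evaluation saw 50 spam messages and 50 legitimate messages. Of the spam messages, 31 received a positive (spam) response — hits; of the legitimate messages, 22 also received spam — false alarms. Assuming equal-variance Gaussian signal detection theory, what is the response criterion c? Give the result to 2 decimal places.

c = -0.08

H = 31/50 = 0.6200
FA = 22/50 = 0.4400
z(H) = 0.305
z(FA) = -0.151
c = −½·[z(H) + z(FA)] = −0.5 × (0.305 + (-0.151)) = -0.077
c < 0: the classifier has a liberal response bias.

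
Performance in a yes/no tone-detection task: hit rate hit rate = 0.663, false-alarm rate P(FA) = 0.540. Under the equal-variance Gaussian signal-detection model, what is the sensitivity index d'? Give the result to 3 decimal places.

d' = 0.320

z(0.663) = 0.4207, z(0.540) = 0.1004
d' = z(H) − z(FA) = 0.4207 − 0.1004 = 0.3203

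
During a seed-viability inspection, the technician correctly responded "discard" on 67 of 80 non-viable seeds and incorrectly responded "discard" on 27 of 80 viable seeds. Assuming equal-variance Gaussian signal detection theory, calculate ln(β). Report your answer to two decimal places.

H = 67/80 = 0.8375
FA = 27/80 = 0.3375
z(0.8375) = 0.984, z(0.3375) = -0.419
ln β = −½·[z(H)² − z(FA)²] = −0.5 × (0.968 − 0.176) = -0.396

ln β = -0.40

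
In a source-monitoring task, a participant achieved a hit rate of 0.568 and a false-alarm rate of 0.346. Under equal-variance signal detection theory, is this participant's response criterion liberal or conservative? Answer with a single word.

z(H) = 0.171, z(FA) = -0.396
c = −½·(z(H) + z(FA)) = 0.1125
c > 0 → conservative criterion (biased toward responding “no”).

conservative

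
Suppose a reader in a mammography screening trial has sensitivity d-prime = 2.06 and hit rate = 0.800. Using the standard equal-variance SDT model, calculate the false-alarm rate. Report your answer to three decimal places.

z(hit rate) = z(0.800) = 0.8416
z(FA) = z(H) − d' = 0.8416 − 2.06 = -1.2184
false-alarm rate = Φ(-1.2184) = 0.1115

false-alarm rate = 0.112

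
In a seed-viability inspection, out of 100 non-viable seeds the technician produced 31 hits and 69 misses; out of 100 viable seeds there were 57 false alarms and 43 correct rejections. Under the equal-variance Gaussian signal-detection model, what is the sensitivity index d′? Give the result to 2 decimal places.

d′ = -0.67

H = 31/100 = 0.3100
FA = 57/100 = 0.5700
z(0.3100) = -0.4959, z(0.5700) = 0.1764
d' = z(H) − z(FA) = -0.4959 − 0.1764 = -0.6723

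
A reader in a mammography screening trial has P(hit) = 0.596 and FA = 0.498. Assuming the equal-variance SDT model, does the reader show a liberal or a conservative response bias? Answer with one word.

liberal

z(H) = 0.243, z(FA) = -0.005
c = −½·(z(H) + z(FA)) = -0.119
c < 0 → liberal criterion (biased toward responding “yes”).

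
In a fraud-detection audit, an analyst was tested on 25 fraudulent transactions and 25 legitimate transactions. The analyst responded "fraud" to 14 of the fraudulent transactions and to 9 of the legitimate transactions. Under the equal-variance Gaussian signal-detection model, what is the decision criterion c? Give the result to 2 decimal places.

H = 14/25 = 0.5600
FA = 9/25 = 0.3600
Φ⁻¹(H) = Φ⁻¹(0.5600) = 0.151
Φ⁻¹(FA) = Φ⁻¹(0.3600) = -0.358
c = −½·[z(H) + z(FA)] = −0.5 × (0.151 + (-0.358)) = 0.1035
c > 0: the analyst has a conservative response bias.

c = 0.10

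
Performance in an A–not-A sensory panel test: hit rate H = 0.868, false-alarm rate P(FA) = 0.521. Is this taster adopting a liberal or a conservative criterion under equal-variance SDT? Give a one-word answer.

liberal

z(H) = 1.117, z(FA) = 0.053
c = −½·(z(H) + z(FA)) = -0.585
c < 0 → liberal criterion (biased toward responding “yes”).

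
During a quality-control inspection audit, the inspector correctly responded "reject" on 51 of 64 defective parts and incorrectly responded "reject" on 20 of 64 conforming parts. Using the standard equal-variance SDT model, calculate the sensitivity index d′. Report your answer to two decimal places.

d′ = 1.32

H = 51/64 = 0.7969
FA = 20/64 = 0.3125
z(H) = 0.8306
z(FA) = -0.4888
d' = z(H) − z(FA) = 0.8306 − (-0.4888) = 1.3194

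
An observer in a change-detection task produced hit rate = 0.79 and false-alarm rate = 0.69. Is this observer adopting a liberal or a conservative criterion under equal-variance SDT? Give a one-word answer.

z(H) = 0.806, z(FA) = 0.496
c = −½·(z(H) + z(FA)) = -0.651
c < 0 → liberal criterion (biased toward responding “yes”).

liberal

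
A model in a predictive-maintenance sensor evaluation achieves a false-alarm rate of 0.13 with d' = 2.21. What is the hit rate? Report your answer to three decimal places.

hit rate = 0.861

z(false-alarm rate) = z(0.13) = -1.1264
z(H) = z(FA) + d' = -1.1264 + 2.21 = 1.0836
hit rate = Φ(1.0836) = 0.8607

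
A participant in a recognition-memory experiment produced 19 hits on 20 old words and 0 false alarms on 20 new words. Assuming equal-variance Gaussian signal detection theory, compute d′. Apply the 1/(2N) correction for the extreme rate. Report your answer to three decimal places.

The false-alarm rate is 0/20 = 0, so apply the 1/(2N) correction: FA → 1/(2·20) = 0.02500.
z(H) = z(0.95000) = 1.6449
z(FA) = z(0.02500) = -1.9600
d' = 1.6449 − (-1.9600) = 3.6049

d′ = 3.605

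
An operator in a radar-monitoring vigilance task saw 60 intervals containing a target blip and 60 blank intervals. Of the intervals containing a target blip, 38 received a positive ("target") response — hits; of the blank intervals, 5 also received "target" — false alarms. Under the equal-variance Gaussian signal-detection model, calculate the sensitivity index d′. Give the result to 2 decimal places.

H = 38/60 = 0.6333
FA = 5/60 = 0.0833
z(H) = 0.3406
z(FA) = -1.3832
d' = z(H) − z(FA) = 0.3406 − (-1.3832) = 1.7238

d′ = 1.72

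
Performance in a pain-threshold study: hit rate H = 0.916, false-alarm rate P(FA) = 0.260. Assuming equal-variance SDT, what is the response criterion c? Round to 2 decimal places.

c = -0.37

z(0.916) = 1.3787, z(0.260) = -0.6433
c = −½·[z(H) + z(FA)] = −0.5 × (1.3787 + (-0.6433)) = -0.3677
c < 0: the participant has a liberal response bias.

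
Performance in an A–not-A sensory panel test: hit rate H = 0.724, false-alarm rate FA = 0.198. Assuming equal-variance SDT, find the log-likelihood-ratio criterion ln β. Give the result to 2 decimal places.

Φ⁻¹(0.724) = 0.595, Φ⁻¹(0.198) = -0.849
ln β = −½·[z(H)² − z(FA)²] = −0.5 × (0.354 − 0.721) = 0.1835

ln β = 0.18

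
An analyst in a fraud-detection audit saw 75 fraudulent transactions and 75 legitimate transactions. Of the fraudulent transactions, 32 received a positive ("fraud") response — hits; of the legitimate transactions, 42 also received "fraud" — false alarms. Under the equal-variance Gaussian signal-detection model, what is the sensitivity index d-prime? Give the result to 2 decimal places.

d-prime = -0.34

H = 32/75 = 0.4267
FA = 42/75 = 0.5600
z(H) = -0.185
z(FA) = 0.151
d' = z(H) − z(FA) = -0.185 − 0.151 = -0.336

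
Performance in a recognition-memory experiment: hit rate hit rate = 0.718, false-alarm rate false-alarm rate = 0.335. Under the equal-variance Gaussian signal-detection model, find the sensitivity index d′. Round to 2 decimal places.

z(0.718) = 0.577, z(0.335) = -0.426
d' = z(H) − z(FA) = 0.577 − (-0.426) = 1.003

d′ = 1.00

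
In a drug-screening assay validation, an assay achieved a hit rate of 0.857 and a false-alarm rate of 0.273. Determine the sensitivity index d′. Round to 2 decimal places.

d′ = 1.67

Φ⁻¹(0.857) = 1.0669, Φ⁻¹(0.273) = -0.6038
d' = z(H) − z(FA) = 1.0669 − (-0.6038) = 1.6707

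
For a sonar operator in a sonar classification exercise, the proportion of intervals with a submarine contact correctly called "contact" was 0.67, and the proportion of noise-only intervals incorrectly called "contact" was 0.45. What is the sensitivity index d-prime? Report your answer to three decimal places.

d-prime = 0.566

z(0.67) = 0.4399, z(0.45) = -0.1257
d' = z(H) − z(FA) = 0.4399 − (-0.1257) = 0.5656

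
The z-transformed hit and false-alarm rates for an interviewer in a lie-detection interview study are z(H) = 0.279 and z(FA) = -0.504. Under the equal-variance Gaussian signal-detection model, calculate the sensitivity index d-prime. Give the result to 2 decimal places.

d' = z(H) − z(FA) = 0.279 − (-0.504) = 0.783

d-prime = 0.78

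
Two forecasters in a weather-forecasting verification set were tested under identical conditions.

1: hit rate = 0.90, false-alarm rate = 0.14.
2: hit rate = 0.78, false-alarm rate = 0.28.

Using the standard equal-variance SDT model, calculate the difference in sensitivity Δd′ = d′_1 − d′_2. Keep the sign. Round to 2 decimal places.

Δd′ = 1.01

1: z(0.90) = 1.282, z(0.14) = -1.080, d' = 2.362
2: z(0.78) = 0.772, z(0.28) = -0.583, d' = 1.355
Δd' = d'_1 − d'_2 = 2.362 − 1.355 = 1.007
1 has the higher sensitivity.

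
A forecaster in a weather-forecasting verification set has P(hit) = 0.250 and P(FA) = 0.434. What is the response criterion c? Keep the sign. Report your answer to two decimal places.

c = 0.42

z(H) = -0.6745
z(FA) = -0.1662
c = −½·[z(H) + z(FA)] = −0.5 × (-0.6745 + (-0.1662)) = 0.42035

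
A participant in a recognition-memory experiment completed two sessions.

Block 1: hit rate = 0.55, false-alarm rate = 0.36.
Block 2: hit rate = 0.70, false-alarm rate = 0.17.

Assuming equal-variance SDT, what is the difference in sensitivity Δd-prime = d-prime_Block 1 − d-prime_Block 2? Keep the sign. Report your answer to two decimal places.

Δd-prime = -0.99

Block 1: z(0.55) = 0.126, z(0.36) = -0.358, d' = 0.484
Block 2: z(0.70) = 0.524, z(0.17) = -0.954, d' = 1.478
Δd' = d'_Block 1 − d'_Block 2 = 0.484 − 1.478 = -0.994
Block 2 has the higher sensitivity.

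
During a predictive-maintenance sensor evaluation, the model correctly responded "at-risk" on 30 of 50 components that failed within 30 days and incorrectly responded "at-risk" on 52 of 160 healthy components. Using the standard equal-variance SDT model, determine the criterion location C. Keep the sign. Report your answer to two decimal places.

H = 30/50 = 0.6000
FA = 52/160 = 0.3250
z(H) = z(0.6000) = 0.2533
z(FA) = z(0.3250) = -0.4538
c = −½·[z(H) + z(FA)] = −0.5 × (0.2533 + (-0.4538)) = 0.10025

C = 0.10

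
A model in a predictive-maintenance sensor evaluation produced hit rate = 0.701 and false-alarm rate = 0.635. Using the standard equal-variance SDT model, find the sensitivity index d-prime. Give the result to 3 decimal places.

z(H) = 0.5273
z(FA) = 0.3451
d' = z(H) − z(FA) = 0.5273 − 0.3451 = 0.1822

d-prime = 0.182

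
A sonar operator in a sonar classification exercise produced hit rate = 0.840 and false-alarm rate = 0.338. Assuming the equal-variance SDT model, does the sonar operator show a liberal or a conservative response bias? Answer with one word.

liberal

z(H) = 0.994, z(FA) = -0.418
c = −½·(z(H) + z(FA)) = -0.288
c < 0 → liberal criterion (biased toward responding “yes”).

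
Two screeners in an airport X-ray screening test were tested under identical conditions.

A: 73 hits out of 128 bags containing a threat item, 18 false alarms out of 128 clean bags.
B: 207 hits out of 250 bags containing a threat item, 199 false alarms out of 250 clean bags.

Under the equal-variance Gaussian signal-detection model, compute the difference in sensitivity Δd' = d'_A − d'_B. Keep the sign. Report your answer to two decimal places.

Δd' = 1.14

A: z(0.5703) = 0.177, z(0.1406) = -1.078, d' = 1.255
B: z(0.8280) = 0.946, z(0.7960) = 0.827, d' = 0.119
Δd' = d'_A − d'_B = 1.255 − 0.119 = 1.136
A has the higher sensitivity.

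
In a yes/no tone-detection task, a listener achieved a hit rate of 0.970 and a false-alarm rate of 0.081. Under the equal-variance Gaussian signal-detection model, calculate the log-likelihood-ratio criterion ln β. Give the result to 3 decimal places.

z(H) = z(0.970) = 1.8808
z(FA) = z(0.081) = -1.3984
ln β = −½·[z(H)² − z(FA)²] = −0.5 × (3.5374 − 1.9555) = -0.79095

ln β = -0.791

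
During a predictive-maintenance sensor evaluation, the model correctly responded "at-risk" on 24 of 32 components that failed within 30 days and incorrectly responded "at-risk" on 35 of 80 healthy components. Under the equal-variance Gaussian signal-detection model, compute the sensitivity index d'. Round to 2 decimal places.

H = 24/32 = 0.7500
FA = 35/80 = 0.4375
Φ⁻¹(0.7500) = 0.674, Φ⁻¹(0.4375) = -0.157
d' = z(H) − z(FA) = 0.674 − (-0.157) = 0.831

d' = 0.83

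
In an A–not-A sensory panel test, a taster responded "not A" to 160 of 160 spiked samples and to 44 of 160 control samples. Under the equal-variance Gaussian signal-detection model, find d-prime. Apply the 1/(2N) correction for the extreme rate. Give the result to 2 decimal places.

The hit rate is 160/160 = 1, so apply the 1/(2N) correction: H → 1 − 1/(2·160) = 0.99687.
z(H) = z(0.99687) = 2.734
z(FA) = z(0.27500) = -0.598
d' = 2.734 − (-0.598) = 3.332

d-prime = 3.33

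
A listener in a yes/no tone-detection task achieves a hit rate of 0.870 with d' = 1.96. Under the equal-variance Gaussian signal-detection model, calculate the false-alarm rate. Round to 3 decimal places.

false-alarm rate = 0.202

z(hit rate) = z(0.870) = 1.1264
z(FA) = z(H) − d' = 1.1264 − 1.96 = -0.8336
false-alarm rate = Φ(-0.8336) = 0.2023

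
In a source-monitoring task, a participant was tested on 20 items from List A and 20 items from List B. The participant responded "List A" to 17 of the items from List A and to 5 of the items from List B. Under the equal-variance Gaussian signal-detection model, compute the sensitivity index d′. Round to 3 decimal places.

d′ = 1.711

H = 17/20 = 0.8500
FA = 5/20 = 0.2500
z(0.8500) = 1.0364, z(0.2500) = -0.6745
d' = z(H) − z(FA) = 1.0364 − (-0.6745) = 1.7109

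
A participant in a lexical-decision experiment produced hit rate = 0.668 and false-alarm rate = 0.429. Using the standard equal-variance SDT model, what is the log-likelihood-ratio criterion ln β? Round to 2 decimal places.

Φ⁻¹(H) = 0.434
Φ⁻¹(FA) = -0.179
ln β = −½·[z(H)² − z(FA)²] = −0.5 × (0.188 − 0.032) = -0.078

ln β = -0.08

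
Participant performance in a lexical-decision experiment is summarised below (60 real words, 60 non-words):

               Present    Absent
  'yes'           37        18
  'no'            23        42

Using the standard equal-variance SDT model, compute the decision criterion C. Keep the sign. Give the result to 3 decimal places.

C = 0.114

H = 37/60 = 0.6167
FA = 18/60 = 0.3000
z(H) = 0.2968
z(FA) = -0.5244
c = −½·[z(H) + z(FA)] = −0.5 × (0.2968 + (-0.5244)) = 0.1138
c > 0: the participant has a conservative response bias.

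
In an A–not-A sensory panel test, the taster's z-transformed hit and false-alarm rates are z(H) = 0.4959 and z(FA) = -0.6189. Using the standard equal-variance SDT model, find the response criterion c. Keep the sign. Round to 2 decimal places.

c = 0.06

c = −½·[z(H) + z(FA)] = −½·(0.4959 + (-0.6189)) = 0.0615
c > 0: the taster has a conservative response bias.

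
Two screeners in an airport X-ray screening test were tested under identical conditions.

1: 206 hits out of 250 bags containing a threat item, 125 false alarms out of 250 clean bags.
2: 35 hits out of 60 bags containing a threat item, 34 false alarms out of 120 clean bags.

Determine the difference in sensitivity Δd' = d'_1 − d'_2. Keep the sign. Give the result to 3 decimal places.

1: z(0.8240) = 0.9307, z(0.5000) = 0.0000, d' = 0.9307
2: z(0.5833) = 0.2103, z(0.2833) = -0.5731, d' = 0.7834
Δd' = d'_1 − d'_2 = 0.9307 − 0.7834 = 0.1473
1 has the higher sensitivity.

Δd' = 0.147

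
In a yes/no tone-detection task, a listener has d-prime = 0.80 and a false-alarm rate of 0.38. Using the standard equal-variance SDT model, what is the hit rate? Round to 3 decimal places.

hit rate = 0.690

z(false-alarm rate) = z(0.38) = -0.3055
z(H) = z(FA) + d' = -0.3055 + 0.80 = 0.4945
hit rate = Φ(0.4945) = 0.6895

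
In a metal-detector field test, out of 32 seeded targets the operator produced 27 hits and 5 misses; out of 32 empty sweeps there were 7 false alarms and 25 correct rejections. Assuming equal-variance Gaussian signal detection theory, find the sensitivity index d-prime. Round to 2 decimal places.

d-prime = 1.79

H = 27/32 = 0.8438
FA = 7/32 = 0.2188
z(0.8438) = 1.0102, z(0.2188) = -0.7763
d' = z(H) − z(FA) = 1.0102 − (-0.7763) = 1.7865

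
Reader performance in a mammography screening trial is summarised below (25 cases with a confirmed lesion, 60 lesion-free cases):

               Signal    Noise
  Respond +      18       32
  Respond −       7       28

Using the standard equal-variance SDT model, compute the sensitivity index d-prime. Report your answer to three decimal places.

d-prime = 0.499

H = 18/25 = 0.7200
FA = 32/60 = 0.5333
z(0.7200) = 0.5828, z(0.5333) = 0.0836
d' = z(H) − z(FA) = 0.5828 − 0.0836 = 0.4992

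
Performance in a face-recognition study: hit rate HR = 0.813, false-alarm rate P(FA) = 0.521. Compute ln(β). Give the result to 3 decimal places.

ln β = -0.394

z(H) = z(0.813) = 0.8890
z(FA) = z(0.521) = 0.0527
ln β = −½·[z(H)² − z(FA)²] = −0.5 × (0.7903 − 0.0028) = -0.39375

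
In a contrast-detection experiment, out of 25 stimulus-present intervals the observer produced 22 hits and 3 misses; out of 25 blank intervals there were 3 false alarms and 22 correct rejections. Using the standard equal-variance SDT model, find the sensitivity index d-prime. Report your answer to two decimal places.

H = 22/25 = 0.8800
FA = 3/25 = 0.1200
z(H) = 1.1750
z(FA) = -1.1750
d' = z(H) − z(FA) = 1.1750 − (-1.1750) = 2.3500

d-prime = 2.35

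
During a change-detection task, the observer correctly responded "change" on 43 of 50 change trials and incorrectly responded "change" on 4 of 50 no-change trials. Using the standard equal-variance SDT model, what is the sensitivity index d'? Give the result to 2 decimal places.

d' = 2.49

H = 43/50 = 0.8600
FA = 4/50 = 0.0800
z(H) = 1.0803
z(FA) = -1.4051
d' = z(H) − z(FA) = 1.0803 − (-1.4051) = 2.4854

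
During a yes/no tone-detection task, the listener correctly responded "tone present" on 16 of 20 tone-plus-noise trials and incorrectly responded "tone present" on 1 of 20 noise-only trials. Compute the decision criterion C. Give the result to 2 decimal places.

H = 16/20 = 0.8000
FA = 1/20 = 0.0500
Φ⁻¹(0.8000) = 0.842, Φ⁻¹(0.0500) = -1.645
c = −½·[z(H) + z(FA)] = −0.5 × (0.842 + (-1.645)) = 0.4015

C = 0.40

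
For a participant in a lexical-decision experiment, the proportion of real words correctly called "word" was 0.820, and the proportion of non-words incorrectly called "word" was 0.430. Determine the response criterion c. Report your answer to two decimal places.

c = -0.37

Φ⁻¹(0.820) = 0.915, Φ⁻¹(0.430) = -0.176
c = −½·[z(H) + z(FA)] = −0.5 × (0.915 + (-0.176)) = -0.3695
c < 0: the participant has a liberal response bias.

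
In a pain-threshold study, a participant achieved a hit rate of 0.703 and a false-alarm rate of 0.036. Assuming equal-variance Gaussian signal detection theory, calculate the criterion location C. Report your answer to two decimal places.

Φ⁻¹(H) = Φ⁻¹(0.703) = 0.5330
Φ⁻¹(FA) = Φ⁻¹(0.036) = -1.7991
c = −½·[z(H) + z(FA)] = −0.5 × (0.5330 + (-1.7991)) = 0.63305

C = 0.63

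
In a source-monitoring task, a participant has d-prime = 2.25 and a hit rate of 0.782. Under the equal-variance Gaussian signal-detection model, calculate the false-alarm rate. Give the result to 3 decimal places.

z(hit rate) = z(0.782) = 0.7790
z(FA) = z(H) − d' = 0.7790 − 2.25 = -1.4710
false-alarm rate = Φ(-1.4710) = 0.0706

false-alarm rate = 0.071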